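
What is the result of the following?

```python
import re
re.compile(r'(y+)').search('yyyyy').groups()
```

('yyyyy',)

The pattern matches one or more of a literal 'y' (captured).
`re.search` scans for the first position where the pattern succeeds.
The match spans [0:5] → 'yyyyy'.
Captured: group 1 = 'yyyyy'.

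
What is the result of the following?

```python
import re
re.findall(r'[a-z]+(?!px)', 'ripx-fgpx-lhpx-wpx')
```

The negative lookaround is zero-width — it rules out positions where the adjacent text would match, without consuming anything.
Since nothing is captured, `findall` lists the 4 matched substrings directly.

['ripx', 'fgpx', 'lhpx', 'wpx']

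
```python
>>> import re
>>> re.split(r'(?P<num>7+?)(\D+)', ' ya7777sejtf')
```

The group in the pattern means `split` returns the separators' captures alongside the pieces.

[' ya', '7777', 'sejtf', '']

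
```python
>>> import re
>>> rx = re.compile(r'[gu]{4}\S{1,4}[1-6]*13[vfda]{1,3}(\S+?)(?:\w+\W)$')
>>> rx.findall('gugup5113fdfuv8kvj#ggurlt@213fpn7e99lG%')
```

['uv8kvj#ggurlt@']

This matches exactly 4 of one of [gu], then 1 to 4 of a non-whitespace character, then zero or more of a character in [1-6]; then the literal '13', then 1 to 3 of one of [vfda]; then one or more of a non-whitespace character (lazy) (captured); then one or more of a word character, then a non-word character (non-capturing group); then anchored at the end.
Because the quantifier is non-greedy, it stops expanding at the earliest point where the rest of the pattern can succeed.
Scanning left to right: at [0:39] match 'gugup5113fdfuv8kvj#ggurlt@213fpn7e99lG%', group 1 = 'uv8kvj#ggurlt@'.
With a single group, `findall` returns only what that group captured — 1 item.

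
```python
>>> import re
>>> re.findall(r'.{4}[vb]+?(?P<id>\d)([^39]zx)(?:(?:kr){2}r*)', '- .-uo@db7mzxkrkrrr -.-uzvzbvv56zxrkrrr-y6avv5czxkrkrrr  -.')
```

The pattern matches exactly 4 of any character, then one or more of one of [vb] (lazy); then a digit (captured as 'id'); then any character except [39], then the literal 'zx' (captured); then the literal 'kr' repeated 2 times, then zero or more of a literal 'r' (non-capturing group).
Matches: at [4:19] match 'uo@db7mzxkrkrrr', groups = ('7', 'mzx'); at [39:55] match '-y6avv5czxkrkrrr', groups = ('5', 'czx').
2 groups means each result is a tuple of 2 captured strings — 2 here.

[('7', 'mzx'), ('5', 'czx')]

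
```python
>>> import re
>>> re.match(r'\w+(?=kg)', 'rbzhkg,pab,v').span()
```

`re.match` only tries the pattern at the start of the string.
The match spans [0:4] → 'rbzh'.

(0, 4)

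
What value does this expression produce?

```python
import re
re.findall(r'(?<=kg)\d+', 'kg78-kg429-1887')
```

The lookaround is zero-width — it requires the adjacent text to match without consuming it, so the asserted text isn't part of the match.
`findall` yields the raw match text (2 of them) because the pattern has no groups.

['78', '429']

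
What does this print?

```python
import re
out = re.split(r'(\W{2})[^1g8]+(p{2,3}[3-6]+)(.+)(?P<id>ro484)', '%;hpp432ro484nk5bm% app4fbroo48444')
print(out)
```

The pattern matches exactly 2 of a non-word character (captured); then one or more of any character except [1g8]; then 2 to 3 of a literal 'p', then one or more of a character in [3-6] (captured); then one or more of any character (captured); then the literal 'ro', then the literal '484' (captured as 'id').
The group in the pattern means `split` returns the separators' captures alongside the pieces.

['', '%;', 'pp43', '2', 'ro484', 'nk5bm% app4fbroo48444']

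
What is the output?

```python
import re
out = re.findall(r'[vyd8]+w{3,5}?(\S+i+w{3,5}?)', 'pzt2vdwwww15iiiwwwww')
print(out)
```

['w15iiiwww']

This matches one or more of one of [vyd8], then 3 to 5 of a literal 'w' (lazy); then one or more of a non-whitespace character, then one or more of a literal 'i', then 3 to 5 of a literal 'w' (lazy) (captured).
Lazy quantifiers expand one character at a time until the remainder of the pattern can match.
Walking the string: at [4:18] match 'vdwwww15iiiwww', group 1 = 'w15iiiwww'.
With a single group, `findall` returns only what that group captured — 1 item.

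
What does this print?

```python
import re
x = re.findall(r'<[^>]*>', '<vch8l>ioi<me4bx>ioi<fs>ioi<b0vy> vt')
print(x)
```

No capturing groups, so `findall` returns the 4 full match strings.

['<vch8l>', '<me4bx>', '<fs>', '<b0vy>']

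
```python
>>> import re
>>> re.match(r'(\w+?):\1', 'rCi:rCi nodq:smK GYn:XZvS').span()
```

`match` is anchored at position 0; if the pattern doesn't fit there, it returns None.
The match spans [0:7] → 'rCi:rCi'.

(0, 7)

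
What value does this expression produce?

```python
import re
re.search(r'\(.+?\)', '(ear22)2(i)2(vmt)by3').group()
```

With the lazy modifier that quantifier settles for the fewest repetitions that let the rest of the pattern succeed (the atoms after it are unaffected and can still be greedy).
The match spans [0:7] → '(ear22)'.

'(ear22)'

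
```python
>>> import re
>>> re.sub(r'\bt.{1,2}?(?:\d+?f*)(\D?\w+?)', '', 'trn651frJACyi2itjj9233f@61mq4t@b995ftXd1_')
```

'1frJACyi2itjj9233f@61mq4t@b995ftXd1_'

Each match is replaced by ''.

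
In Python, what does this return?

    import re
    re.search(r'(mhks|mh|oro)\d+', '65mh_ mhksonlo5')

Here nothing in the string fits, so the call returns None.

None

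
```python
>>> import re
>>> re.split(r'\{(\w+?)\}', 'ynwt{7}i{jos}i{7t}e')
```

['ynwt', '7', 'i', 'jos', 'i', '7t', 'e']

`re.split` interleaves the captured-group text with the surrounding fragments.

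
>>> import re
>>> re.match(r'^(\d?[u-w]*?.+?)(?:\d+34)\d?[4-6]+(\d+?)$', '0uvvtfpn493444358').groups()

The pattern matches anchored at the start of the string; then optionally a digit, then zero or more of a character in [u-w] (lazy), then one or more of any character (lazy) (captured); then one or more of a digit, then the literal '34' (non-capturing group); then optionally a digit, then one or more of a character in [4-6]; then one or more of a digit (lazy) (captured); then anchored at the end.
`re.match` won't scan ahead — the pattern has to work from the very first character.
The match spans [0:17] → '0uvvtfpn493444358'.
Captured: group 1 = '0uvvtfpn', group 2 = '358'.

('0uvvtfpn', '358')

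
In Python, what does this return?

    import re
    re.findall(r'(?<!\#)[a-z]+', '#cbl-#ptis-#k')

['bl', 'tis']

A negative assertion filters positions out without eating any characters.
Scanning left to right: at [2:4] → 'bl'; at [7:10] → 'tis'.
Since nothing is captured, `findall` lists the 2 matched substrings directly.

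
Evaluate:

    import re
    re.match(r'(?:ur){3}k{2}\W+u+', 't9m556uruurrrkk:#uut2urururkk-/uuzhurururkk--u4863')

Pattern: the literal 'ur' repeated 3 times, then exactly 2 of the literal 'k', then one or more of a non-word character; then one or more of a literal 'u'.
With `match`, the pattern is implicitly anchored at the beginning.
Here the string doesn't start with a match, so the call returns None.

None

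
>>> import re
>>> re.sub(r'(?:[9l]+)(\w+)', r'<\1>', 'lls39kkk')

'<s39kkk>'

This matches one or more of one of [9l] (non-capturing group); then one or more of a word character (captured).
The replacement refers to a captured group, so each match is rewritten using its own captured text.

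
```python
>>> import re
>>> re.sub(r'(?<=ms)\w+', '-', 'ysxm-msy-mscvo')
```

'ysxm-ms--ms-'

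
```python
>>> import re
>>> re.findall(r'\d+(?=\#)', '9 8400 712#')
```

The lookaround is zero-width — it requires the adjacent text to match without consuming it, so the asserted text isn't part of the match.
No capturing groups, so `findall` returns the 1 full match string.

['712']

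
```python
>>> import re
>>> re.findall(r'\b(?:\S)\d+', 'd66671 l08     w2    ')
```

The pattern matches a word boundary (`\b`, zero-width); then a non-whitespace character (non-capturing group); then one or more of a digit.
Matches: at [0:6] → 'd66671'; at [7:10] → 'l08'; at [15:17] → 'w2'.
`findall` yields the raw match text (3 of them) because the pattern has no groups.

['d66671', 'l08', 'w2']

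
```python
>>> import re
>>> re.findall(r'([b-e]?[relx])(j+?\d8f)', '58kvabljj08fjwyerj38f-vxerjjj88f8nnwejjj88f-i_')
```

[('bl', 'jj08f'), ('er', 'j38f'), ('er', 'jjj88f'), ('e', 'jjj88f')]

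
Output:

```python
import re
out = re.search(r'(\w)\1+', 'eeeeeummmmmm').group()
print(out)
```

eeeee

After group 1 captures some text, `\1` only succeeds where that same text appears again.
`re.search` scans for the first position where the pattern succeeds.
The match spans [0:5] → 'eeeee'.
Captured: group 1 = 'e'.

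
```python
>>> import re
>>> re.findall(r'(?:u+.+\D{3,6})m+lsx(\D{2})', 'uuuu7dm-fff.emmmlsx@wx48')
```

Because there's exactly one group, `findall` drops the full match and keeps group 1 from the one hit.

['@w']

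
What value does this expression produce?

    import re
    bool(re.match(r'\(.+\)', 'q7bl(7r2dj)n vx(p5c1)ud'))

False

`re.match` won't scan ahead — the pattern has to work from the very first character.
Here position 0 doesn't satisfy it, so the call returns None, and `bool(None)` is False.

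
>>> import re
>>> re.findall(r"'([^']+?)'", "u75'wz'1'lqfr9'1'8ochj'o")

['wz', 'lqfr9', '8ochj']

Walking the string: at [3:7] match "'wz'", group 1 = 'wz'; at [8:15] match "'lqfr9'", group 1 = 'lqfr9'; at [16:23] match "'8ochj'", group 1 = '8ochj'.
Because there's exactly one group, `findall` drops the full match and keeps group 1 from each hit.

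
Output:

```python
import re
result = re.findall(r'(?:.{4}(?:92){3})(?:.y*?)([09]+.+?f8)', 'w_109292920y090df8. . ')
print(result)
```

Pattern: exactly 4 of any character, then the literal '92' repeated 3 times (non-capturing group); then any character, then zero or more of the literal 'y' (lazy) (non-capturing group); then one or more of one of [09], then one or more of any character (lazy), then the literal 'f8' (captured).
Matches: at [0:18] match 'w_109292920y090df8', group 1 = '090df8'.
Because there's exactly one group, `findall` drops the full match and keeps group 1 from the one hit.

['090df8']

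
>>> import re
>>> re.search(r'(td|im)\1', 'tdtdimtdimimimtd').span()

The backreference `\1` re-matches whatever the first group consumed, character for character.
The match spans [0:4] → 'tdtd'.

(0, 4)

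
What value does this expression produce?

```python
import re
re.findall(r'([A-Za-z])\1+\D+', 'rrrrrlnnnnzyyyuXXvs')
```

['r']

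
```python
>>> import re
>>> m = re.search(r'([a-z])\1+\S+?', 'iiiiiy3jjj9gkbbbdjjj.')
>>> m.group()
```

'iiiiiy'

A backreference is literal: `\1` must see the identical characters the first group matched.
`re.search` tries every starting position until one works.
The match spans [0:6] → 'iiiiiy'.
Captured: group 1 = 'i'.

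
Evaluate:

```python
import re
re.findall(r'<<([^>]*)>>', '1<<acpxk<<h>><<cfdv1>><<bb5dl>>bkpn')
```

['acpxk<<h', 'cfdv1', 'bb5dl']

Scanning left to right: at [1:13] match '<<acpxk<<h>>', group 1 = 'acpxk<<h'; at [13:22] match '<<cfdv1>>', group 1 = 'cfdv1'; at [22:31] match '<<bb5dl>>', group 1 = 'bb5dl'.
With a single group, `findall` returns only what that group captured — 3 items.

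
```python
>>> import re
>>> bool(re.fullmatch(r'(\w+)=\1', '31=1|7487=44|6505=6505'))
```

`re.fullmatch` is like wrapping the pattern in `^…$` (in single-line mode).
Here the pattern can't cover the whole string, so the call returns None, and `bool(None)` is False.

False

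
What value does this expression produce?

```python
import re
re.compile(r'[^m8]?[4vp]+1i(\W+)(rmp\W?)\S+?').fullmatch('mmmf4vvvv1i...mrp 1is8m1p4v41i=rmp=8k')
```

None

The pattern matches optionally any character except [m8], then one or more of one of [4vp], then the literal '1i'; then one or more of a non-word character (captured); then the literal 'rmp', then optionally a non-word character (captured); then one or more of a non-whitespace character (lazy).
`fullmatch` succeeds only if the pattern covers the string from start to end.
Here there's no way to consume every character, so the call returns None.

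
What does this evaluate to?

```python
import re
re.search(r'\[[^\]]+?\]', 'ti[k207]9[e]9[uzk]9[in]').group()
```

'[k207]'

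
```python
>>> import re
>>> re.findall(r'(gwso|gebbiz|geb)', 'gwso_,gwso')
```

['gwso', 'gwso']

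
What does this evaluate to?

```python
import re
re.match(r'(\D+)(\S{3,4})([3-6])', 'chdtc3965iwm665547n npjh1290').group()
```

'chdtc3965'

`re.match` won't scan ahead — the pattern has to work from the very first character.
The match spans [0:9] → 'chdtc3965'.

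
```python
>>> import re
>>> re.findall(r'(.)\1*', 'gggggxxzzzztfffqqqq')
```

['g', 'x', 'z', 't', 'f', 'q']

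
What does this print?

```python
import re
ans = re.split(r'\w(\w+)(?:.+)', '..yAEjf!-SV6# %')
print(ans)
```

['..', 'AEjf', '']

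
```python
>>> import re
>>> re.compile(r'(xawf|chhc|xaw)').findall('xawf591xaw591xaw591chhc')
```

['xawf', 'xaw', 'xaw', 'chhc']

Alternation isn't longest-match — the leftmost alternative that fits at this position is chosen.
One capturing group, so `findall` returns just the captured substring from each match — 4 in all.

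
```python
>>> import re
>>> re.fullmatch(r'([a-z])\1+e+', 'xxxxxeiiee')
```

`re.fullmatch` requires the pattern to consume the entire string.
Here the string isn't matched end-to-end, so the call returns None.

None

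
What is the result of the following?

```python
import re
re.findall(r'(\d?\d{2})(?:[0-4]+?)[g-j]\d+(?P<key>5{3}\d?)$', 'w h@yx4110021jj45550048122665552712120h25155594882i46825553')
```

The pattern matches optionally a digit, then exactly 2 of a digit (captured); then one or more of a character in [0-4] (lazy) (non-capturing group); then a character in [g-j], then one or more of a digit; then exactly 3 of the literal '5', then optionally a digit (captured as 'key'); then anchored at the end.
Matches: at [46:59] match '4882i46825553', groups = ('488', '5553').
`findall` packs the 2 group values into a tuple for every match.

[('488', '5553')]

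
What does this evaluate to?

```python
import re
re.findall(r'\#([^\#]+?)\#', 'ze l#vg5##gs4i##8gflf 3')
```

Matches: at [4:9] match '#vg5#', group 1 = 'vg5'; at [9:15] match '#gs4i#', group 1 = 'gs4i'.
Because there's exactly one group, `findall` drops the full match and keeps group 1 from each hit.

['vg5', 'gs4i']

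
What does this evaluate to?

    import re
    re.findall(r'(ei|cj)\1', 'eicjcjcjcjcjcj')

['cj', 'cj', 'cj']

`\1` is not a pattern — it's the concrete string captured by group 1, re-applied verbatim.
`findall` collects group 1 from each match (3 total).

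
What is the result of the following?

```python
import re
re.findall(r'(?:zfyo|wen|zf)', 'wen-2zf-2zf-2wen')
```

With no groups in the pattern, `findall` gives back each whole match — 4 here.

['wen', 'zf', 'zf', 'wen']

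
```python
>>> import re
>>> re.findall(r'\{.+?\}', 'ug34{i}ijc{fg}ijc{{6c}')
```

The `?` after the quantifier makes it lazy — it takes as little as possible before letting the rest of the pattern try.
Scanning left to right: at [4:7] → '{i}'; at [10:14] → '{fg}'; at [17:22] → '{{6c}'.
`findall` yields the raw match text (3 of them) because the pattern has no groups.

['{i}', '{fg}', '{{6c}']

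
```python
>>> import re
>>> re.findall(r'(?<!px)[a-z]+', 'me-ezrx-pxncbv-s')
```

['me', 'ezrx', 'pxncbv', 's']

A negative assertion filters positions out without eating any characters.
Scanning left to right: at [0:2] → 'me'; at [3:7] → 'ezrx'; at [8:14] → 'pxncbv'; at [15:16] → 's'.
`findall` yields the raw match text (4 of them) because the pattern has no groups.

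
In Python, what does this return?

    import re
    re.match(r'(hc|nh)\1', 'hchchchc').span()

With `match`, the pattern is implicitly anchored at the beginning.
The match spans [0:4] → 'hchc'.

(0, 4)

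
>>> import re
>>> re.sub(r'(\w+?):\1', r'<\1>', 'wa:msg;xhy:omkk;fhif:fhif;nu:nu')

'wa:msg;xhy:omkk;<fhif>;<nu>'

`\1` is not a pattern — it's the concrete string captured by group 1, re-applied verbatim.
Matches: at [16:25] → 'fhif:fhif'; at [26:31] → 'nu:nu'.
Each match is replaced using the text its own group 1 captured.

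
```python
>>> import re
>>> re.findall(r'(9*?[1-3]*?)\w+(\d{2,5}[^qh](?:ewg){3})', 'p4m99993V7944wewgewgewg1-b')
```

Multiple groups make `findall` return tuples — one 2-tuple for the one match.

[('', '44wewgewgewg')]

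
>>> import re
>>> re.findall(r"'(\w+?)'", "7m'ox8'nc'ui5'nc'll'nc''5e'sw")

['ox8', 'ui5', 'll', '5e']

Matches: at [2:7] match "'ox8'", group 1 = 'ox8'; at [9:14] match "'ui5'", group 1 = 'ui5'; at [16:20] match "'ll'", group 1 = 'll'; at [23:27] match "'5e'", group 1 = '5e'.
`findall` collects group 1 from each match (4 total).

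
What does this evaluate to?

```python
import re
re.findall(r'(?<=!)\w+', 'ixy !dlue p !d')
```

Because the assertion is zero-width, the text it checks is not consumed and won't appear in the result.
Scanning left to right: at [5:9] → 'dlue'; at [13:14] → 'd'.
With no groups in the pattern, `findall` gives back each whole match — 2 here.

['dlue', 'd']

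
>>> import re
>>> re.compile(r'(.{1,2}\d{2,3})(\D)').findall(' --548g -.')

[('--548', 'g')]

This matches 1 to 2 of any character, then 2 to 3 of a digit (captured); then a non-digit (captured).
2 groups means the one result is a tuple of 2 captured strings — 1 here.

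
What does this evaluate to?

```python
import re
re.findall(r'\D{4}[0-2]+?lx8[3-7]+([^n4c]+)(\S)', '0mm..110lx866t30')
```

[('t3', '0')]

Pattern: exactly 4 of a non-digit, then one or more of a character in [0-2] (lazy), then the literal 'lx8'; then one or more of a character in [3-7]; then one or more of any character except [n4c] (captured); then a non-whitespace character (captured).
Matches: at [1:16] match 'mm..110lx866t30', groups = ('t3', '0').
Multiple groups make `findall` return tuples — one 2-tuple for the one match.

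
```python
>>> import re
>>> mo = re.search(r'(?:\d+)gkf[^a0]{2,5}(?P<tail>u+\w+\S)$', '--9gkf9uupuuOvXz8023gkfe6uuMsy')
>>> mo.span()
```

(2, 30)

The pattern matches one or more of a digit (non-capturing group); then the literal 'gkf', then 2 to 5 of any character except [a0]; then one or more of the literal 'u', then one or more of a word character, then a non-whitespace character (captured as 'tail'); then anchored at the end.
`search` walks the string left to right and returns the first match it finds.
The match spans [2:30] → '9gkf9uupuuOvXz8023gkfe6uuMsy'.
Captured: group 1 = 'uOvXz8023gkfe6uuMsy'.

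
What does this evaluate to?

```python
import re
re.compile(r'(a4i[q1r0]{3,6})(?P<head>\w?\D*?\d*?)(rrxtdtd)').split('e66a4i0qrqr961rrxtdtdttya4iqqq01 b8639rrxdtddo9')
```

Pattern: the literal 'a4i', then 3 to 6 of one of [q1r0] (captured); then optionally a word character, then zero or more of a non-digit (lazy), then zero or more of a digit (lazy) (captured as 'head'); then the literal 'rrx', then the literal 'td', then the literal 'td' (captured).
Matches to split on: at [3:21] → 'a4i0qrqr961rrxtdtd'.
With a capturing group present, the delimiter's captured portion is kept in the result list.

['e66', 'a4i0qrqr', '961', 'rrxtdtd', 'ttya4iqqq01 b8639rrxdtddo9']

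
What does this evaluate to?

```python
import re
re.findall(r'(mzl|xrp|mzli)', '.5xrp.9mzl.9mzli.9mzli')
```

['xrp', 'mzl', 'mzl', 'mzl']

The regex engine tests alternatives in the order written; an earlier branch that matches wins even if a later one would match more.
One capturing group, so `findall` returns just the captured substring from each match — 4 in all.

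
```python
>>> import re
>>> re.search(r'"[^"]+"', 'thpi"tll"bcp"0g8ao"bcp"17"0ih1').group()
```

'"tll"'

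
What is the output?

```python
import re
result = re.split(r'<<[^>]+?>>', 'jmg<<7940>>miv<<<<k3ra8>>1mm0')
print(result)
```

`split` removes every match and returns the 3 fragments in between.

['jmg', 'miv', '1mm0']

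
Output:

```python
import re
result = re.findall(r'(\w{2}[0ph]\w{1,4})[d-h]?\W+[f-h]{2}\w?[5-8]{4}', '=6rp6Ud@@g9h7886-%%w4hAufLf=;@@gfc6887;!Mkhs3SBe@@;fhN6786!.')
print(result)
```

This matches exactly 2 of a word character, then one of [0ph], then 1 to 4 of a word character (captured); then optionally a character in [d-h], then one or more of a non-word character, then exactly 2 of a character in [f-h]; then optionally a word character, then exactly 4 of a character in [5-8].
One capturing group, so `findall` returns just the captured substring from each match — 2 in all.

['w4hAufL', 'Mkhs3SB']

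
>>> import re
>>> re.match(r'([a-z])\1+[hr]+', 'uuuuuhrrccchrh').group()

'uuuuuhrr'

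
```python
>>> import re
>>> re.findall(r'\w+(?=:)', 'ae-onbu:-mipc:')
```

The `(?=…)`/`(?<=…)` assertion just peeks at neighbouring text; it doesn't advance the match position.
Since nothing is captured, `findall` lists the 2 matched substrings directly.

['onbu', 'mipc']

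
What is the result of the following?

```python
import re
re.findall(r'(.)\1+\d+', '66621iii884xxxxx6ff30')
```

['6', 'i', 'x', 'f']

A backreference is literal: `\1` must see the identical characters the first group matched.
`findall` collects group 1 from each match (4 total).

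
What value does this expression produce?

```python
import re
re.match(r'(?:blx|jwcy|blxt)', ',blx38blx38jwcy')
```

`match` is anchored at position 0; if the pattern doesn't fit there, it returns None.
Here the pattern fails at index 0, so the call returns None.

None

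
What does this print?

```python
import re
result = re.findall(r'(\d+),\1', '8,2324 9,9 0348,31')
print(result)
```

['9']

After group 1 captures some text, `\1` only succeeds where that same text appears again.
`findall` collects group 1 from the one match (1 total).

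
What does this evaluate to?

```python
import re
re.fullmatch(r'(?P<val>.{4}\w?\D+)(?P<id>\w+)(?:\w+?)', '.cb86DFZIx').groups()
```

Pattern: exactly 4 of any character, then optionally a word character, then one or more of a non-digit (captured as 'val'); then one or more of a word character (captured as 'id'); then one or more of a word character (lazy) (non-capturing group).
`re.fullmatch` is like wrapping the pattern in `^…$` (in single-line mode).
The match spans [0:10] → '.cb86DFZIx'.
Captured: group 1 = '.cb86DFZ', group 2 = 'I'.

('.cb86DFZ', 'I')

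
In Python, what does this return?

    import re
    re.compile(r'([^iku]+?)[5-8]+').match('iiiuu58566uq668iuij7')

The pattern matches one or more of any character except [iku] (lazy) (captured); then one or more of a character in [5-8].
`match` is anchored at position 0; if the pattern doesn't fit there, it returns None.
Here the string doesn't start with a match, so the call returns None.

None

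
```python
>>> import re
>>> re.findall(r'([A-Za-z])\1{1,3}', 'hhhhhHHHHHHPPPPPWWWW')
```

['h', 'H', 'H', 'P', 'W']

`\1` has to match the exact text group 1 already captured.
Scanning left to right: at [0:4] match 'hhhh', group 1 = 'h'; at [5:9] match 'HHHH', group 1 = 'H'; at [9:11] match 'HH', group 1 = 'H'; at [11:15] match 'PPPP', group 1 = 'P'; at [16:20] match 'WWWW', group 1 = 'W'.
One capturing group, so `findall` returns just the captured substring from each match — 5 in all.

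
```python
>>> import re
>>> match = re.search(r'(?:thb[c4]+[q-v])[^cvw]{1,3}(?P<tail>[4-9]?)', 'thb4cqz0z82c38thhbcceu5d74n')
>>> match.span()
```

(0, 10)

Pattern: the literal 'thb', then one or more of one of [c4], then a character in [q-v] (non-capturing group); then 1 to 3 of any character except [cvw]; then optionally a character in [4-9] (captured as 'tail').
`re.search` tries every starting position until one works.
The match spans [0:10] → 'thb4cqz0z8'.
Captured: group 1 = '8'.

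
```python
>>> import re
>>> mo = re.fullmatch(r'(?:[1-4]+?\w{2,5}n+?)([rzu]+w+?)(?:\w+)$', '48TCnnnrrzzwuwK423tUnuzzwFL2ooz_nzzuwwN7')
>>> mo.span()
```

(0, 40)

`re.fullmatch` is like wrapping the pattern in `^…$` (in single-line mode).
The match spans [0:40] → '48TCnnnrrzzwuwK423tUnuzzwFL2ooz_nzzuwwN7'.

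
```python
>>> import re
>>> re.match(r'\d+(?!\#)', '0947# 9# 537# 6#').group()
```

'094'

Because the assertion is negative and zero-width, positions next to the forbidden text are skipped.
`re.match` only tries the pattern at the start of the string.
The match spans [0:3] → '094'.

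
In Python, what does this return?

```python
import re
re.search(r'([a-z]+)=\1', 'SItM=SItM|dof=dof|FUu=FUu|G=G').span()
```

(10, 17)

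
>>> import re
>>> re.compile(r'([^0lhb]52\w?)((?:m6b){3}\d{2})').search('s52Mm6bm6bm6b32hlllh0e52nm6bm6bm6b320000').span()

The pattern matches any character except [0lhb], then the literal '52', then optionally a word character (captured); then the literal 'm6b' repeated 3 times, then exactly 2 of a digit (captured).
The match spans [0:15] → 's52Mm6bm6bm6b32'.

(0, 15)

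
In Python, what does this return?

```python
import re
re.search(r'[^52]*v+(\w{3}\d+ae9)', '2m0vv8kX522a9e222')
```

None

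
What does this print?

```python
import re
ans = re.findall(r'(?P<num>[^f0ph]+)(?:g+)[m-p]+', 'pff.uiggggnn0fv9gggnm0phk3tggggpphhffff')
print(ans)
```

['.uiggg', 'v9gg', 'k3tggg']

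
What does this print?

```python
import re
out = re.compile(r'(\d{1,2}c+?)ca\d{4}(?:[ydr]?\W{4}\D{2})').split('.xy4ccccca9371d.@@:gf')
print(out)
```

['.xy', '4cccc', '']

Because the pattern has a capturing group, `split` also inserts each captured text between the pieces.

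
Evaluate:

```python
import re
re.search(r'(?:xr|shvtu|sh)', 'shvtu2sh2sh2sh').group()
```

'shvtu'

Branches in `(...|...)` are attempted left-to-right; the first branch that allows the whole pattern to succeed is taken.
`search` walks the string left to right and returns the first match it finds.
The match spans [0:5] → 'shvtu'.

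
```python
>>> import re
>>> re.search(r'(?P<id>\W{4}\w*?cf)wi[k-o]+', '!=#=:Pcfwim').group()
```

'=#=:Pcfwim'

The match spans [1:11] → '=#=:Pcfwim'.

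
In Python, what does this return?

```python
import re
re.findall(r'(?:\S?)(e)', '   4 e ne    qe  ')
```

['e', 'e', 'e']

The pattern matches optionally a non-whitespace character (non-capturing group); then a literal 'e' (captured).
Matches: at [5:6] match 'e', group 1 = 'e'; at [7:9] match 'ne', group 1 = 'e'; at [13:15] match 'qe', group 1 = 'e'.
Because there's exactly one group, `findall` drops the full match and keeps group 1 from each hit.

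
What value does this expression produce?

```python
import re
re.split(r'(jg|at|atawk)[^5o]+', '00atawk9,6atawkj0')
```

['00', 'at', '']

Alternation isn't longest-match — the leftmost alternative that fits at this position is chosen.
Because the pattern has a capturing group, `split` also inserts each captured text between the pieces.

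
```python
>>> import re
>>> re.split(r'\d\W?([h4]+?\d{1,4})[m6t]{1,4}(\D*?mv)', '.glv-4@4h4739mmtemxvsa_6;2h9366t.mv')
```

['.glv-4@4h4739mmtemxvsa_6;', 'h9366', '.mv', '']

This matches a digit, then optionally a non-word character; then one or more of one of [h4] (lazy), then 1 to 4 of a digit (captured); then 1 to 4 of one of [m6t]; then zero or more of a non-digit (lazy), then the literal 'mv' (captured).
Matches to split on: at [25:35] → '2h9366t.mv'.
`re.split` interleaves the captured-group text with the surrounding fragments.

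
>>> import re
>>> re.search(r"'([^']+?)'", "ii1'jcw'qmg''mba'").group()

`re.search` tries every starting position until one works.
The match spans [3:8] → "'jcw'".
Captured: group 1 = 'jcw'.

"'jcw'"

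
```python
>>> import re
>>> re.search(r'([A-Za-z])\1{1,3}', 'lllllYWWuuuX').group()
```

The backreference `\1` re-matches whatever the first group consumed, character for character.
Unlike `match`, `search` isn't anchored — it looks for the pattern anywhere in the string.
The match spans [0:4] → 'llll'.
Captured: group 1 = 'l'.

'llll'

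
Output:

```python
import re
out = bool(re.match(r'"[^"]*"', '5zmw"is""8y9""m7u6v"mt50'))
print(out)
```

False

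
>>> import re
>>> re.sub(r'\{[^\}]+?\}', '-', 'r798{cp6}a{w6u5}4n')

'r798-a-4n'

Matches: at [4:9] → '{cp6}'; at [10:16] → '{w6u5}'.
`sub` substitutes '-' at each match site.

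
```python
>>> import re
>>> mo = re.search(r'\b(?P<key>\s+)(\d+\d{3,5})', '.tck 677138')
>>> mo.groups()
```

(' ', '677138')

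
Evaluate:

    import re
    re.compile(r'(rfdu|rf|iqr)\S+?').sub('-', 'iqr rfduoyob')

'iqr -yob'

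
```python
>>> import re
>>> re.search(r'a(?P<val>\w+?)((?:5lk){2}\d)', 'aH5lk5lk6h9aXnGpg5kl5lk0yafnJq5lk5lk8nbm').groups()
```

Pattern: a literal 'a'; then one or more of a word character (lazy) (captured as 'val'); then the literal '5lk' repeated 2 times, then a digit (captured).
`search` walks the string left to right and returns the first match it finds.
The match spans [0:9] → 'aH5lk5lk6'.
Captured: group 1 = 'H', group 2 = '5lk5lk6'.

('H', '5lk5lk6')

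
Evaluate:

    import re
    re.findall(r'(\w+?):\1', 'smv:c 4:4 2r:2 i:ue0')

The backreference `\1` re-matches whatever the first group consumed, character for character.
Matches: at [6:9] match '4:4', group 1 = '4'.
With a single group, `findall` returns only what that group captured — 1 item.

['4']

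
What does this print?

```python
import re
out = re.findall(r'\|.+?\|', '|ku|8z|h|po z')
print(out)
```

['|ku|', '|h|']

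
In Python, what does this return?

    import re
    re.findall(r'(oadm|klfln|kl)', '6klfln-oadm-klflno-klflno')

`|` is ordered: at each position the engine commits to the first alternative that works.
Because there's exactly one group, `findall` drops the full match and keeps group 1 from each hit.

['klfln', 'oadm', 'klfln', 'klfln']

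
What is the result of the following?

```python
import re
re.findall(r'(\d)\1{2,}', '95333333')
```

['3']

`\1` has to match the exact text group 1 already captured.
Because there's exactly one group, `findall` drops the full match and keeps group 1 from the one hit.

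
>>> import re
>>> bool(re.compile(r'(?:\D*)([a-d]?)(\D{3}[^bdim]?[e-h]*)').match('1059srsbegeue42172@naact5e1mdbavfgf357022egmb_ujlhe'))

False

Pattern: zero or more of a non-digit (non-capturing group); then optionally a character in [a-d] (captured); then exactly 3 of a non-digit, then optionally any character except [bdim], then zero or more of a character in [e-h] (captured).
With `match`, the pattern is implicitly anchored at the beginning.
Here the pattern fails at index 0, so the call returns None, and `bool(None)` is False.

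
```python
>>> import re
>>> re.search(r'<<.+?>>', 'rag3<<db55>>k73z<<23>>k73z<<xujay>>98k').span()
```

(4, 12)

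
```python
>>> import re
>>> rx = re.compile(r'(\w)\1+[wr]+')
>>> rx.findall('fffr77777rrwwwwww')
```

['f', '7']

`\1` is not a pattern — it's the concrete string captured by group 1, re-applied verbatim.
`findall` collects group 1 from each match (2 total).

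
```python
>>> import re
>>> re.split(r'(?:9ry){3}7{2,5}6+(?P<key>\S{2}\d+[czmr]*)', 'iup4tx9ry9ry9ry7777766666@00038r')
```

['iup4tx', '@00038r', '']

The pattern matches the literal '9ry' repeated 3 times, then 2 to 5 of the literal '7', then one or more of a literal '6'; then exactly 2 of a non-whitespace character, then one or more of a digit, then zero or more of one of [czmr] (captured as 'key').
The group in the pattern means `split` returns the separators' captures alongside the pieces.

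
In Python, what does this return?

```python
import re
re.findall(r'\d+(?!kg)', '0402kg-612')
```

['040', '612']

`(?!…)`/`(?<!…)` only lets a position through if the neighbouring text does NOT match; no characters are consumed.
Since nothing is captured, `findall` lists the 2 matched substrings directly.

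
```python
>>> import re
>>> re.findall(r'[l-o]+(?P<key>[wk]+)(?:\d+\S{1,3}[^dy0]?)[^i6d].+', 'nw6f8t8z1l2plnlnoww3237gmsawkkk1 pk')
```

Because there's exactly one group, `findall` drops the full match and keeps group 1 from the one hit.

['w']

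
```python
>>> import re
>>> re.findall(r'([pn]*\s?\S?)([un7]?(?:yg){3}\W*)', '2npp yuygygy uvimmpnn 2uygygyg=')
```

The pattern matches zero or more of one of [pn], then optionally whitespace, then optionally a non-whitespace character (captured); then optionally one of [un7], then the literal 'yg' repeated 3 times, then zero or more of a non-word character (captured).
Scanning left to right: at [18:31] match 'pnn 2uygygyg=', groups = ('pnn 2', 'uygygyg=').
With 2 capturing groups, `findall` returns a 2-tuple per match.

[('pnn 2', 'uygygyg=')]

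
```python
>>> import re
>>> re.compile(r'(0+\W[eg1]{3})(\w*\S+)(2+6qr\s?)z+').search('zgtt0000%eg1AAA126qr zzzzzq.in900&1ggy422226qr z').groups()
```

('0000%eg1', 'AAA1', '26qr ')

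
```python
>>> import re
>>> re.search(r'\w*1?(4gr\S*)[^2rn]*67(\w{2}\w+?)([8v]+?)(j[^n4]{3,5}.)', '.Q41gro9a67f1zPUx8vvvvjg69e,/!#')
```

None

This matches zero or more of a word character, then optionally a literal '1'; then the literal '4gr', then zero or more of a non-whitespace character (captured); then zero or more of any character except [2rn], then the literal '67'; then exactly 2 of a word character, then one or more of a word character (lazy) (captured); then one or more of one of [8v] (lazy) (captured); then the literal 'j', then 3 to 5 of any character except [n4], then any character (captured).
`search` walks the string left to right and returns the first match it finds.
Here the pattern never matches, so the call returns None.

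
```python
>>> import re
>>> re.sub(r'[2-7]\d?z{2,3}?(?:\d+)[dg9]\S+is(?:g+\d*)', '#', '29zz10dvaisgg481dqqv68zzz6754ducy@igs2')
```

'#dqqv68zzz6754ducy@igs2'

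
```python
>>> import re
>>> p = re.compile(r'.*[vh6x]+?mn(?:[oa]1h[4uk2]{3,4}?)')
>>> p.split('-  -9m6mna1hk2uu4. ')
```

['', 'u4. ']

The pattern matches zero or more of any character, then one or more of one of [vh6x] (lazy), then the literal 'mn'; then one of [oa], then the literal '1h', then 3 to 4 of one of [4uk2] (lazy) (non-capturing group).
A non-greedy quantifier consumes as few characters as it can — just enough that the remainder of the pattern still matches from where it stops; whatever follows it matches normally.
Matches to split on: at [0:15] → '-  -9m6mna1hk2u'.
Each match becomes a cut point; 2 segments remain.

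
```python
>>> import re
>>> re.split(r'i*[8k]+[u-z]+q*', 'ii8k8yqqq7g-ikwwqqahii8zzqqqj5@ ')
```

The pattern matches zero or more of a literal 'i'; then one or more of one of [8k], then one or more of a character in [u-z], then zero or more of a literal 'q'.
Each match becomes a cut point; 4 segments remain.

['', '7g-', 'ah', 'j5@ ']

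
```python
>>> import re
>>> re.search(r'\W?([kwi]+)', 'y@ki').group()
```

Pattern: optionally a non-word character; then one or more of one of [kwi] (captured).
Unlike `match`, `search` isn't anchored — it looks for the pattern anywhere in the string.
The match spans [1:4] → '@ki'.
Captured: group 1 = 'ki'.

'@ki'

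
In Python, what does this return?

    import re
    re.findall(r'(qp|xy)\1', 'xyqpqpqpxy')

After group 1 captures some text, `\1` only succeeds where that same text appears again.
Because there's exactly one group, `findall` drops the full match and keeps group 1 from the one hit.

['qp']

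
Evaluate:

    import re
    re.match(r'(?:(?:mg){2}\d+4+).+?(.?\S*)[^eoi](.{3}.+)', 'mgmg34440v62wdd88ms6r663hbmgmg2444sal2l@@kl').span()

(0, 43)

With `match`, the pattern is implicitly anchored at the beginning.
The match spans [0:43] → 'mgmg34440v62wdd88ms6r663hbmgmg2444sal2l@@kl'.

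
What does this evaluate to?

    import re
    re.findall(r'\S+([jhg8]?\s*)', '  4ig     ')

Because there's exactly one group, `findall` drops the full match and keeps group 1 from the one hit.

['     ']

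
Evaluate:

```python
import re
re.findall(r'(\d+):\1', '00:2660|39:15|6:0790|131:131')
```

`\1` is not a pattern — it's the concrete string captured by group 1, re-applied verbatim.
Matches: at [21:28] match '131:131', group 1 = '131'.
Because there's exactly one group, `findall` drops the full match and keeps group 1 from the one hit.

['131']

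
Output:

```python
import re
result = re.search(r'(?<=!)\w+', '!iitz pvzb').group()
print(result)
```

The lookaround is zero-width — it requires the adjacent text to match without consuming it, so the asserted text isn't part of the match.
`re.search` scans for the first position where the pattern succeeds.
The match spans [1:5] → 'iitz'.

iitz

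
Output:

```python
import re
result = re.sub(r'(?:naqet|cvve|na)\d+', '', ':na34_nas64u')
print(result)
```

Matches: at [1:5] → 'na34'.
`sub` substitutes '' at each match site.

:_nas64u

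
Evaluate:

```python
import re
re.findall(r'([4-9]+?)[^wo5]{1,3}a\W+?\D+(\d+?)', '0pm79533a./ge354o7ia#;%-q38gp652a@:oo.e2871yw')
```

[('795', '3'), ('7', '3'), ('65', '2')]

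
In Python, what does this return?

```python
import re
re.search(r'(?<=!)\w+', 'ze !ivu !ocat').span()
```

Lookahead/lookbehind check context without consuming it, so the matched span excludes the asserted characters.
The match spans [4:7] → 'ivu'.

(4, 7)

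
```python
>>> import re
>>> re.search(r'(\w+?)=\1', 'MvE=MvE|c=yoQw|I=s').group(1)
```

'MvE'

A backreference is literal: `\1` must see the identical characters the first group matched.
`re.search` tries every starting position until one works.
The match spans [0:7] → 'MvE=MvE'.
Captured: group 1 = 'MvE'.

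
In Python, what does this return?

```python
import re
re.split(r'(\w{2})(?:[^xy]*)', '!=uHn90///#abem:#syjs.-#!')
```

['!=', 'uH', '', 'yj', '']

The group in the pattern means `split` returns the separators' captures alongside the pieces.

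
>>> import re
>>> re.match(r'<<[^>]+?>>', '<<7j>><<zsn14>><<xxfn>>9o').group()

'<<7j>>'

`re.match` won't scan ahead — the pattern has to work from the very first character.
The match spans [0:6] → '<<7j>>'.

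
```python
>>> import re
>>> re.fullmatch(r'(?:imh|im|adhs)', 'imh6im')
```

None

`re.fullmatch` is like wrapping the pattern in `^…$` (in single-line mode).
Here the pattern can't cover the whole string, so the call returns None.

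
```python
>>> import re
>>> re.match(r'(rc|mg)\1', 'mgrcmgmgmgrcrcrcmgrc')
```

None

`\1` has to match the exact text group 1 already captured.
`match` is anchored at position 0; if the pattern doesn't fit there, it returns None.
Here the string doesn't start with a match, so the call returns None.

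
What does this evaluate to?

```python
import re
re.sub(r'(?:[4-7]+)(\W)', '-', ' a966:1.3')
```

' a9-1.3'

Pattern: one or more of a character in [4-7] (non-capturing group); then a non-word character (captured).
Matches: at [3:6] → '66:'.
`sub` substitutes '-' at each match site.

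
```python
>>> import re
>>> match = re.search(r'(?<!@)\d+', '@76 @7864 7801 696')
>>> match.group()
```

`(?!…)`/`(?<!…)` only lets a position through if the neighbouring text does NOT match; no characters are consumed.
`re.search` scans for the first position where the pattern succeeds.
The match spans [2:3] → '6'.

'6'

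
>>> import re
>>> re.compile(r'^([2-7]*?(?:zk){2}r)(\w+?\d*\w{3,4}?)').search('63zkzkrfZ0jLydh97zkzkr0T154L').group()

Pattern: anchored at the start of the string; then zero or more of a character in [2-7] (lazy), then the literal 'zk' repeated 2 times, then the literal 'r' (captured); then one or more of a word character (lazy), then zero or more of a digit, then 3 to 4 of a word character (lazy) (captured).
The `?` after the quantifier makes it lazy — it takes as little as possible before letting the rest of the pattern try.
`re.search` scans for the first position where the pattern succeeds.
The match spans [0:11] → '63zkzkrfZ0j'.
Captured: group 1 = '63zkzkr', group 2 = 'fZ0j'.

'63zkzkrfZ0j'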